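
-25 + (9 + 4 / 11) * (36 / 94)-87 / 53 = -631742 / 27401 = -23.06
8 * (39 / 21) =104 / 7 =14.86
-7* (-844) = 5908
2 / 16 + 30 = 241 / 8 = 30.12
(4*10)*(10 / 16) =25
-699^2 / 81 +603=-48862 / 9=-5429.11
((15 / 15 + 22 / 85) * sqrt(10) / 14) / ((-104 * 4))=-107 * sqrt(10) / 495040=-0.00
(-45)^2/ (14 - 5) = 225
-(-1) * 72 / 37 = 72 / 37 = 1.95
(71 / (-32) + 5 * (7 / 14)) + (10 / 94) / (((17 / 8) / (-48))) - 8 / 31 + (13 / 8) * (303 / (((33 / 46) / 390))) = 2333736227827 / 8718688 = 267670.57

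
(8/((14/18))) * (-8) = -576/7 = -82.29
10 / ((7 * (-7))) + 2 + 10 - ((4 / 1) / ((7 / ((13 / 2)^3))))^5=-51185893007746629 / 537824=-95172199469.99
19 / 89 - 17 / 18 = -1171 / 1602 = -0.73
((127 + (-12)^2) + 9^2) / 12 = 88 / 3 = 29.33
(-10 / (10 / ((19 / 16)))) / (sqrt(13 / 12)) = -19*sqrt(39) / 104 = -1.14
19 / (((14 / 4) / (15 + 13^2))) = 6992 / 7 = 998.86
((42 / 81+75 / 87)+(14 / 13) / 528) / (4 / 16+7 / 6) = 1238491 / 1268982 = 0.98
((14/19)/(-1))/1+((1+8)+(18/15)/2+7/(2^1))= 2349/190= 12.36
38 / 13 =2.92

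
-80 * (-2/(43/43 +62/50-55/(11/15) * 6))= -2000/5597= -0.36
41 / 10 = 4.10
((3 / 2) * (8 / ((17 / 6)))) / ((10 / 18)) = 648 / 85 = 7.62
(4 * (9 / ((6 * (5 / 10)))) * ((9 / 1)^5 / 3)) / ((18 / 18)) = 236196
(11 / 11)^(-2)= 1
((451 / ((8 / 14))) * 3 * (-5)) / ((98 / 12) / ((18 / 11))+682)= -23247 / 1349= -17.23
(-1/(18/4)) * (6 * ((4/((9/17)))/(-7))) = 272/189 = 1.44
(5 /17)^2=25 /289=0.09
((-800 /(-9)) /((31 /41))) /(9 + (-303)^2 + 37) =0.00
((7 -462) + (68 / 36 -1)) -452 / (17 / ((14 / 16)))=-146077 / 306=-477.38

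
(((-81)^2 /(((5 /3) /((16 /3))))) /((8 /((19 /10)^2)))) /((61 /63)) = 149216823 /15250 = 9784.71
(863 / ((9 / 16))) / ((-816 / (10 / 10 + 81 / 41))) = -105286 / 18819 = -5.59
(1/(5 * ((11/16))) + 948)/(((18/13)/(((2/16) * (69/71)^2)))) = 89669203/1109020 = 80.85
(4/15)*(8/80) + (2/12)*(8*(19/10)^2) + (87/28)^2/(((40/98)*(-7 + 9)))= 53333/3200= 16.67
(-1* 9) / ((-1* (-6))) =-3 / 2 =-1.50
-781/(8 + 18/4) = -62.48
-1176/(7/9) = -1512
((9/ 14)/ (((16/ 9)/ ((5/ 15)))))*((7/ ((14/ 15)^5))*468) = 2398865625/ 4302592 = 557.54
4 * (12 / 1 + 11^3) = 5372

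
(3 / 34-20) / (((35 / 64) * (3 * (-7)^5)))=21664 / 30000495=0.00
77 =77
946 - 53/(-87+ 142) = 51977/55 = 945.04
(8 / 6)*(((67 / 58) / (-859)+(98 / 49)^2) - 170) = -16541038 / 74733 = -221.34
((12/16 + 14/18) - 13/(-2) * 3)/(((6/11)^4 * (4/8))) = 11083237/23328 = 475.10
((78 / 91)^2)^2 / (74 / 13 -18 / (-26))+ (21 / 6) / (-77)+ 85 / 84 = 27646753 / 26305356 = 1.05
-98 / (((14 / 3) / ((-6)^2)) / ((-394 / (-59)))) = -297864 / 59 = -5048.54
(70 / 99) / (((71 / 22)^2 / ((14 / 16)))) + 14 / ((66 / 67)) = 7122332 / 499059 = 14.27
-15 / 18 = -5 / 6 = -0.83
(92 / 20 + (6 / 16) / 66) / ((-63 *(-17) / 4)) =193 / 11220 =0.02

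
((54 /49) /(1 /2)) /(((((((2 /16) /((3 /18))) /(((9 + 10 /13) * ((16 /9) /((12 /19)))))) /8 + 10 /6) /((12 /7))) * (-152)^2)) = 987552 /10084920643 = 0.00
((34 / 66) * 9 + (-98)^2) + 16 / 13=1374211 / 143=9609.87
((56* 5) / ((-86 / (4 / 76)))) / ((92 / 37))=-1295 / 18791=-0.07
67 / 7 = 9.57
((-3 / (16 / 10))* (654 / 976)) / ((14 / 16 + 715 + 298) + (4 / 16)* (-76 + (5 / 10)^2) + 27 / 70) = -171675 / 136000964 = -0.00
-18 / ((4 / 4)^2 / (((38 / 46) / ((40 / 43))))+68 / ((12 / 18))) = -7353 / 42127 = -0.17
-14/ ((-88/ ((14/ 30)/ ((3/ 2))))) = 49/ 990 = 0.05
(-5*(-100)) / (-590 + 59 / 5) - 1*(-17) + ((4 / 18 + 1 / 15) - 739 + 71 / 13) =-1212808846 / 1691235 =-717.11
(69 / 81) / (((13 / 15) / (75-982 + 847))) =-2300 / 39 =-58.97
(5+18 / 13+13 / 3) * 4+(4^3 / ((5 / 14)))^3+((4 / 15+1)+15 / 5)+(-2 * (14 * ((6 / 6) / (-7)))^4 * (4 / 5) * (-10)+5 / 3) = 28055088229 / 4875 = 5754889.89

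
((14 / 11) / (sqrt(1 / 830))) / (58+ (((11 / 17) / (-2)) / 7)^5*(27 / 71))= 759051372140992*sqrt(830) / 34591055339735917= 0.63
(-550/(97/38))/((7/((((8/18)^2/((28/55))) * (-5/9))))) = 22990000/3464937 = 6.64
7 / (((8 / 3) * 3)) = 7 / 8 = 0.88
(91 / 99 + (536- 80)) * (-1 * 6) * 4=-361880 / 33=-10966.06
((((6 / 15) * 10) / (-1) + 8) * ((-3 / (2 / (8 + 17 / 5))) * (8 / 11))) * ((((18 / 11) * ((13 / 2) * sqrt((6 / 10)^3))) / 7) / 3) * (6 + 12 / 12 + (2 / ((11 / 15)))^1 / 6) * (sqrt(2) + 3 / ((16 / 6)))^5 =-125396453403 * sqrt(30) / 149072000 - 1418644531863 * sqrt(15) / 1192576000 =-9214.49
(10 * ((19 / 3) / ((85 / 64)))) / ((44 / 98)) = 59584 / 561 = 106.21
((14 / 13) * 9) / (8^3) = 63 / 3328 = 0.02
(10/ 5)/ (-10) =-1/ 5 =-0.20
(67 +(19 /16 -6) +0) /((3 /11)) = 10945 /48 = 228.02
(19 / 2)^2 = 361 / 4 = 90.25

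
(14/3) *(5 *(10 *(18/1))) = 4200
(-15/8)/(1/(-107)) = 1605/8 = 200.62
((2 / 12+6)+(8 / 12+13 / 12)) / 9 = 0.88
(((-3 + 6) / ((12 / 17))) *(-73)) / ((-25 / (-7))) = -8687 / 100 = -86.87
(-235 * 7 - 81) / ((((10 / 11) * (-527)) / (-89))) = -844877 / 2635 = -320.64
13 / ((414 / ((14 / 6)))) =91 / 1242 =0.07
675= 675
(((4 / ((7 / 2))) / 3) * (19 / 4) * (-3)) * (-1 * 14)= 76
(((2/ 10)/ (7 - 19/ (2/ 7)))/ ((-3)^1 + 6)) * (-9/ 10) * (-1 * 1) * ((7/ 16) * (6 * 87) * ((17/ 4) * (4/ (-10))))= 783/ 2000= 0.39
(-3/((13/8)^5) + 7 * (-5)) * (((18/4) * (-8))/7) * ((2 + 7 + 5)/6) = 157122708/371293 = 423.18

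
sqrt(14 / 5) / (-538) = -0.00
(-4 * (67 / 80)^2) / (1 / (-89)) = 249.70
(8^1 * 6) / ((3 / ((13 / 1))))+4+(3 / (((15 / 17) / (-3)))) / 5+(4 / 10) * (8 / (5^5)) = 3280641 / 15625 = 209.96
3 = 3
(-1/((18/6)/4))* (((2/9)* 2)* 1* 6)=-32/9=-3.56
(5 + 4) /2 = 9 /2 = 4.50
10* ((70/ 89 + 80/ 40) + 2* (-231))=-4592.13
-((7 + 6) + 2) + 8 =-7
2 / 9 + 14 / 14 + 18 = 173 / 9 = 19.22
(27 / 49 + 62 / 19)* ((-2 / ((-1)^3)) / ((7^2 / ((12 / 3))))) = 28408 / 45619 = 0.62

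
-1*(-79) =79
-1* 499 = -499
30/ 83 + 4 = 362/ 83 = 4.36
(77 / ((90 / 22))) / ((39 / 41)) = 34727 / 1755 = 19.79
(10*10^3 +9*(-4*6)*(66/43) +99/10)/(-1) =-4161697/430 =-9678.37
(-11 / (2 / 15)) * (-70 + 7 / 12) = 45815 / 8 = 5726.88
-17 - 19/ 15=-274/ 15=-18.27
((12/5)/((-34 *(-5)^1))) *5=0.07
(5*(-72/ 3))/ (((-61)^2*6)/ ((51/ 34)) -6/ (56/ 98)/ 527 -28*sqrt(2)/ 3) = -0.01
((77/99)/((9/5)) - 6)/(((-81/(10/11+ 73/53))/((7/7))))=54653/347733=0.16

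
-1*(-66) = 66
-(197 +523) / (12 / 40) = -2400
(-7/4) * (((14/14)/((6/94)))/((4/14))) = -2303/24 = -95.96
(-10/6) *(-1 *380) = 1900/3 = 633.33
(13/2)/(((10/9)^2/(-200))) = -1053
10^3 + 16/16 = 1001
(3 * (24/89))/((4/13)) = 234/89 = 2.63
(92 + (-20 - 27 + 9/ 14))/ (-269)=-639/ 3766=-0.17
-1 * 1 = -1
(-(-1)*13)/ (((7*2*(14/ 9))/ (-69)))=-8073/ 196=-41.19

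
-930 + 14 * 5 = -860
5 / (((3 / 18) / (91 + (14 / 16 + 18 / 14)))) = 78255 / 28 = 2794.82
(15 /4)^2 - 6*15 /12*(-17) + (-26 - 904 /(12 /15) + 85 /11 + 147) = -151309 /176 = -859.71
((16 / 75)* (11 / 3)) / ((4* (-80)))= -11 / 4500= -0.00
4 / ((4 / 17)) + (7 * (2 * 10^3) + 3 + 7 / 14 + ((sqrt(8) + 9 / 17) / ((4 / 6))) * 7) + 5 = 21 * sqrt(2) + 238528 / 17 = 14060.76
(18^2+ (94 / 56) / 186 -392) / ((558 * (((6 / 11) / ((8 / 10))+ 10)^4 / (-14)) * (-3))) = -10368668354 / 237399530450625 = -0.00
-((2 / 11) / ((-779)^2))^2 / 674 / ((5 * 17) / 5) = -2 / 255278373005582729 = -0.00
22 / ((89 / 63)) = 1386 / 89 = 15.57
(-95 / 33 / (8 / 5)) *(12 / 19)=-25 / 22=-1.14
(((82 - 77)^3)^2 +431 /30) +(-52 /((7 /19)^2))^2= 162406.54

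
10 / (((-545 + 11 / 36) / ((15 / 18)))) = -300 / 19609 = -0.02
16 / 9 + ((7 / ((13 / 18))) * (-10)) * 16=-181232 / 117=-1548.99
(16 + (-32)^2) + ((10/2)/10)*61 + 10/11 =23571/22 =1071.41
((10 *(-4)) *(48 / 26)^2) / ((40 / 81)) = -46656 / 169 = -276.07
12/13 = 0.92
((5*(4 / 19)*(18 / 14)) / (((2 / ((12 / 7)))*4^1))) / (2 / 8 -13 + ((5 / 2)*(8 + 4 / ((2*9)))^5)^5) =775329826707200795871868920 / 19566029723523837032344738822456942793785269182207231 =0.00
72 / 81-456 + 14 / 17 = -69506 / 153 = -454.29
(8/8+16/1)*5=85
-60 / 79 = -0.76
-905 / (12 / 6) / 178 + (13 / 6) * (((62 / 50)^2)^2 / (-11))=-13803043219 / 4589062500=-3.01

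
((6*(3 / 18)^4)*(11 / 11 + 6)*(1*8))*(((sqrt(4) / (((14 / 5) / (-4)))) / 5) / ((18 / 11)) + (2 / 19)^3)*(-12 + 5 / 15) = 5263790 / 5000211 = 1.05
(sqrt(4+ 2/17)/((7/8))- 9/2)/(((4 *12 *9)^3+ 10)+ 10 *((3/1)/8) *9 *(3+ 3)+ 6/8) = -18/322487125+ 32 *sqrt(1190)/38375967875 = -0.00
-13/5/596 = -13/2980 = -0.00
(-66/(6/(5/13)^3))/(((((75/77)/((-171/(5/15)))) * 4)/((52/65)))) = 144837/2197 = 65.92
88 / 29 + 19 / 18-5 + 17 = 8399 / 522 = 16.09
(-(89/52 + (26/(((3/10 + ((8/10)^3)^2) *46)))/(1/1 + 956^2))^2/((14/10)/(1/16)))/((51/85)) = -9000833325923160277714923075/41296011111473676981895343872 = -0.22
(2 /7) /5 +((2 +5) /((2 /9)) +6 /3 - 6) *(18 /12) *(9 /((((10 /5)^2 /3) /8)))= 155929 /70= 2227.56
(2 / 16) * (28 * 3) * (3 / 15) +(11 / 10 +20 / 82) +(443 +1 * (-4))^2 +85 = 39525936 / 205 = 192809.44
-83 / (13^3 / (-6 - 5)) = 913 / 2197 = 0.42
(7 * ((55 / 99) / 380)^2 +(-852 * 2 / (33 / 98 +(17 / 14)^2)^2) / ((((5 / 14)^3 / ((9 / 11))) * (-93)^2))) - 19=-22032864661723801 / 1097328469050000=-20.08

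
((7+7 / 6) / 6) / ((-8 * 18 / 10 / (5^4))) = -153125 / 2592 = -59.08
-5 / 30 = -0.17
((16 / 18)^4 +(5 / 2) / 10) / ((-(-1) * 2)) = 22945 / 52488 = 0.44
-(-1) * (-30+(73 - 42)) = 1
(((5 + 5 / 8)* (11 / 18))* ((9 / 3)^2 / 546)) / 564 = 55 / 547456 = 0.00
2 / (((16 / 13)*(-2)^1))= -13 / 16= -0.81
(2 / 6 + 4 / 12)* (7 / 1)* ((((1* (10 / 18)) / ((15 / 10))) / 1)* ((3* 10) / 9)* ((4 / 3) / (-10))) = -560 / 729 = -0.77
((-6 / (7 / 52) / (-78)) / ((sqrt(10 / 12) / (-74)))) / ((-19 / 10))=592*sqrt(30) / 133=24.38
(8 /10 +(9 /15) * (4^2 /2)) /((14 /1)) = 2 /5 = 0.40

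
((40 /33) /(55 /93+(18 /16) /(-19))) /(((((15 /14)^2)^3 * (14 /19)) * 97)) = 385202456576 /18286602778125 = 0.02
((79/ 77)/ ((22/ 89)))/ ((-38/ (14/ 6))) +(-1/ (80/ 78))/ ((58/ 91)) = -28555433/ 16001040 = -1.78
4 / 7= 0.57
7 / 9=0.78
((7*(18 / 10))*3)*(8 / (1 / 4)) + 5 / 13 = 78649 / 65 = 1209.98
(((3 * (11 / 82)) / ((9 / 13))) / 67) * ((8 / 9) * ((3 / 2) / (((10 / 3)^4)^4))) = 0.00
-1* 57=-57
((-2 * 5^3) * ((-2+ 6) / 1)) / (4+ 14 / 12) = -6000 / 31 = -193.55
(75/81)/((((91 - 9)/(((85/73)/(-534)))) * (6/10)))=-10625/258918444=-0.00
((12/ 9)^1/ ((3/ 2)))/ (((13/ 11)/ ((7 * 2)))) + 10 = 2402/ 117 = 20.53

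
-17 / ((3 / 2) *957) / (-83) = 34 / 238293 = 0.00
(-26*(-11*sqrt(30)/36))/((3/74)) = 5291*sqrt(30)/27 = 1073.33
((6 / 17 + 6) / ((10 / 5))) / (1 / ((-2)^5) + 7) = 1728 / 3791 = 0.46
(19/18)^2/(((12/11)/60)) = 19855/324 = 61.28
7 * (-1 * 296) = -2072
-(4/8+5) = -11/2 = -5.50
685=685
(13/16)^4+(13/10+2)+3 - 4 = 896469/327680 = 2.74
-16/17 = -0.94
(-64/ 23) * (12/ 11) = -768/ 253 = -3.04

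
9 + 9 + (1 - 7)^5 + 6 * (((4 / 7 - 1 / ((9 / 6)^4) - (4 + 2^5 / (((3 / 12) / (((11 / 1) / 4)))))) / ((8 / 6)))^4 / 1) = 12915067325205491174 / 425329947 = 30364820103.31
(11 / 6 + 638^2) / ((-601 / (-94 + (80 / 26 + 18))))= 385879450 / 7813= 49389.41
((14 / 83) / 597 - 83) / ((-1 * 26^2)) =316363 / 2576652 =0.12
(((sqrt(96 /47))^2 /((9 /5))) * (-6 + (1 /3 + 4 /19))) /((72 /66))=-136840 /24111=-5.68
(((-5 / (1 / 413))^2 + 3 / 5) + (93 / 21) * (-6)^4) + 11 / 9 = 1345039369 / 315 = 4269966.25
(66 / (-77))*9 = -54 / 7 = -7.71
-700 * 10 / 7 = -1000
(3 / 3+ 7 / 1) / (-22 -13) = -0.23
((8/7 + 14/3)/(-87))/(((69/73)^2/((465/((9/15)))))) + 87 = 252899239/8698347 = 29.07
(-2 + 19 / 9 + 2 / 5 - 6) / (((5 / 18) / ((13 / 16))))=-3211 / 200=-16.06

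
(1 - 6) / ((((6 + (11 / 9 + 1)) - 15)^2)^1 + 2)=-405 / 3883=-0.10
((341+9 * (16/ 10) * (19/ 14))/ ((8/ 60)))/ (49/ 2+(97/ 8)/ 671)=33869396/ 307097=110.29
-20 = -20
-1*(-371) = 371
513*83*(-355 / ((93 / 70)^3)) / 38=-5053247500 / 29791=-169623.29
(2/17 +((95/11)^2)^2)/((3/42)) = 19385658698/248897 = 77886.27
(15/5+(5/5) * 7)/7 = 10/7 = 1.43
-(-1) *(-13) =-13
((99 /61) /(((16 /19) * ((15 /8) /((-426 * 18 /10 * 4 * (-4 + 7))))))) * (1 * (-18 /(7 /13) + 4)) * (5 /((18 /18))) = 1391682.74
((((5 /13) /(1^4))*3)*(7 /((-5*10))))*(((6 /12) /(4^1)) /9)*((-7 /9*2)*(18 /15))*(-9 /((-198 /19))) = 931 /257400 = 0.00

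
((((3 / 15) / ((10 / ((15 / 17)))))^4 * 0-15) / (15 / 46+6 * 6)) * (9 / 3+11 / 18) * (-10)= 14.91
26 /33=0.79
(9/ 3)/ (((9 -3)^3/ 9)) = 1/ 8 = 0.12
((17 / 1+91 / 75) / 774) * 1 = 683 / 29025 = 0.02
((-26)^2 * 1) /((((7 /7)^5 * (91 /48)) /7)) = 2496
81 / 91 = 0.89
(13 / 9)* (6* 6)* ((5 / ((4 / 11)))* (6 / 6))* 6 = 4290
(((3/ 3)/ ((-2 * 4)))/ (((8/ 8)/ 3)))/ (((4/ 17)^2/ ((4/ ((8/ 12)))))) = -2601/ 64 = -40.64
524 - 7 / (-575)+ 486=580757 / 575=1010.01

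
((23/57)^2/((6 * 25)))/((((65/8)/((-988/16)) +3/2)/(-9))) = -529/74100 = -0.01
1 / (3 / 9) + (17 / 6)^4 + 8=97777 / 1296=75.45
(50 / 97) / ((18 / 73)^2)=133225 / 15714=8.48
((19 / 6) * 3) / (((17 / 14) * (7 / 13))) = 247 / 17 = 14.53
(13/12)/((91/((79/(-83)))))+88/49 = 87095/48804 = 1.78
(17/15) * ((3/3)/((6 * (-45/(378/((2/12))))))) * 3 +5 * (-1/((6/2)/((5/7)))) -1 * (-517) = 255806/525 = 487.25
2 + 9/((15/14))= 10.40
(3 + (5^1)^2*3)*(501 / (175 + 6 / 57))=247494 / 1109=223.17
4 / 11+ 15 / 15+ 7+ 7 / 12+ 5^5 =413681 / 132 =3133.95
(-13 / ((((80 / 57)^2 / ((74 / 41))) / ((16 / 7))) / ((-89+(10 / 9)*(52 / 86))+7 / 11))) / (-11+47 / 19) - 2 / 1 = -155049172777 / 549791550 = -282.01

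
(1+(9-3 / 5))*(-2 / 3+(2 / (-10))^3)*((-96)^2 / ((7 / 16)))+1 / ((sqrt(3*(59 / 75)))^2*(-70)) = -68967042101 / 516250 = -133592.33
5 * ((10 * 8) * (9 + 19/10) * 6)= 26160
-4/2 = -2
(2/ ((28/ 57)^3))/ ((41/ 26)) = 2407509/ 225008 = 10.70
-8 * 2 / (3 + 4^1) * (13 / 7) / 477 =-208 / 23373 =-0.01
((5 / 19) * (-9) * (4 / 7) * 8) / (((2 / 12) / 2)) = -17280 / 133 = -129.92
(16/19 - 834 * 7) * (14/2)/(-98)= 55453/133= 416.94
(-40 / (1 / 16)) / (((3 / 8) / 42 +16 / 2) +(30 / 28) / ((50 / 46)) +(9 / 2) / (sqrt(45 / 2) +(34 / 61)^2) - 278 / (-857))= -846516499975676210329600 / 12113864853463267665493 +27553119791828391936000* sqrt(10) / 12113864853463267665493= -62.69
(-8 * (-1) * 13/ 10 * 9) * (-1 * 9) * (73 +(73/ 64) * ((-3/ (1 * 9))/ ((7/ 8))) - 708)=37470303/ 70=535290.04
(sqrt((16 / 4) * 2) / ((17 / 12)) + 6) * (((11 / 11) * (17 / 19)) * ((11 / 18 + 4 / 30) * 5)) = 268 * sqrt(2) / 57 + 1139 / 57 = 26.63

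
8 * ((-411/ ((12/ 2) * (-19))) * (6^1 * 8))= 26304/ 19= 1384.42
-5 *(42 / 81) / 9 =-70 / 243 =-0.29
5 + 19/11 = 74/11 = 6.73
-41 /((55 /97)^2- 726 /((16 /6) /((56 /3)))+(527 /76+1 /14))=205229108 /25401721573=0.01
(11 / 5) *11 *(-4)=-484 / 5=-96.80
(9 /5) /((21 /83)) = 249 /35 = 7.11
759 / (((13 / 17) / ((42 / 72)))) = 30107 / 52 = 578.98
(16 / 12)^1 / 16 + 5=61 / 12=5.08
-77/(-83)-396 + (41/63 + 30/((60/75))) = -3732685/10458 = -356.92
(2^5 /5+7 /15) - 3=58 /15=3.87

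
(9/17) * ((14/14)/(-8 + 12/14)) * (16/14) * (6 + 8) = -504/425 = -1.19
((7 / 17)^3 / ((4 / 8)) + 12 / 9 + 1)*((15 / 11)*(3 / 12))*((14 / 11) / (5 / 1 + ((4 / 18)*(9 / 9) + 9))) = 11481435 / 152185088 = 0.08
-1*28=-28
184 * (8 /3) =1472 /3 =490.67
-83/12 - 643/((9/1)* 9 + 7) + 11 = -851/264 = -3.22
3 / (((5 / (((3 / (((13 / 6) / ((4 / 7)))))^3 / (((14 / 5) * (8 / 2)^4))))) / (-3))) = -6561 / 5274997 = -0.00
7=7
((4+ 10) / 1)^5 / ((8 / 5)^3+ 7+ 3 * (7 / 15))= 33614000 / 781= 43039.69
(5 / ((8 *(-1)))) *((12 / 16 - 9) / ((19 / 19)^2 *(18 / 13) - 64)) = -195 / 2368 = -0.08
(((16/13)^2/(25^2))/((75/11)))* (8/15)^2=180224/1782421875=0.00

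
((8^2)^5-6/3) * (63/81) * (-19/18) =-71403831163/81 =-881528779.79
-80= -80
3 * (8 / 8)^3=3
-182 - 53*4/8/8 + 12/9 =-8831/48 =-183.98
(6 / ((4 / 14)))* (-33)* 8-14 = -5558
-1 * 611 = -611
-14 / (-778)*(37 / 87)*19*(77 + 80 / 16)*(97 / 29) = 39141634 / 981447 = 39.88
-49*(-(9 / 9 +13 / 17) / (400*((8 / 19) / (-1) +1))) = 0.37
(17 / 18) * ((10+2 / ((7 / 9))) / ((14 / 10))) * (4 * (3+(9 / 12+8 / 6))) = 228140 / 1323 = 172.44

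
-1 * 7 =-7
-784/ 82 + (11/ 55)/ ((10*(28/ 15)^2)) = -614287/ 64288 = -9.56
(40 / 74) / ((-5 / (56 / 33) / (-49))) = 10976 / 1221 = 8.99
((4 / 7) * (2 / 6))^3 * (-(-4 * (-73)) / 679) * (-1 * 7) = 18688 / 898317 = 0.02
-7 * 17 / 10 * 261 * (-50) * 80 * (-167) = -2074741200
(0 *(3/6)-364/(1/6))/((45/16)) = -776.53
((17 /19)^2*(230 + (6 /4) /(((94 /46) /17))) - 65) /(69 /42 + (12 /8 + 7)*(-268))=-10223423 /180240441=-0.06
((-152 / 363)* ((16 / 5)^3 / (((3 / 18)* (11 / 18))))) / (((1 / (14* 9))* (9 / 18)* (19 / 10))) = -594542592 / 33275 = -17867.55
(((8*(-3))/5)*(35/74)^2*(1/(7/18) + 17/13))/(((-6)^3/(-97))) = -1198435/640692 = -1.87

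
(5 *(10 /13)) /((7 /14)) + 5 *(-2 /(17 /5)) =1050 /221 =4.75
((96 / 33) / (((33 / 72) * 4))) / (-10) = -96 / 605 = -0.16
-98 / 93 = -1.05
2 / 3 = 0.67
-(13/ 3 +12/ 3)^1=-25/ 3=-8.33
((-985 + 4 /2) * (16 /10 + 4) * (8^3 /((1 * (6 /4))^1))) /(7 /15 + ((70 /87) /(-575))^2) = -26869302497280 /6673363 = -4026351.11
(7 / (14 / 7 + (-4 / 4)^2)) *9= 21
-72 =-72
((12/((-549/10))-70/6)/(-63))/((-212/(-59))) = 42775/814716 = 0.05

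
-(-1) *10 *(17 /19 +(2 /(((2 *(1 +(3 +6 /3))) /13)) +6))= 5165 /57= 90.61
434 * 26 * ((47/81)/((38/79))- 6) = -83247710/1539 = -54092.08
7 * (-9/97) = -63/97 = -0.65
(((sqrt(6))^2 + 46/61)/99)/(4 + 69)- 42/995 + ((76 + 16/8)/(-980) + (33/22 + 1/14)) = 62355220111/42986990970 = 1.45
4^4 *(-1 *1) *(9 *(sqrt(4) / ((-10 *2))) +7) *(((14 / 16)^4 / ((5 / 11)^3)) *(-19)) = 185192.61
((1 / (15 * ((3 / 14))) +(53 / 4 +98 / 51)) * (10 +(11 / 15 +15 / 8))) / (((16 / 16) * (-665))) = -4216553 / 14364000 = -0.29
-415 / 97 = -4.28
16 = 16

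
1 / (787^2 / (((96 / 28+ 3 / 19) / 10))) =0.00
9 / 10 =0.90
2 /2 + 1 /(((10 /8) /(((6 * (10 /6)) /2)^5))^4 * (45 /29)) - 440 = 226562499996049 /9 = 25173611110672.11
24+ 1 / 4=24.25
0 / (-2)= 0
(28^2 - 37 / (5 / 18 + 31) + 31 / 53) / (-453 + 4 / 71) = -1659691101 / 959592401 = -1.73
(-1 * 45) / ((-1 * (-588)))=-0.08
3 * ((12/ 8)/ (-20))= -0.22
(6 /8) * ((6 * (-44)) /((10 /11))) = -1089 /5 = -217.80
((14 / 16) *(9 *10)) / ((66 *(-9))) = -35 / 264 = -0.13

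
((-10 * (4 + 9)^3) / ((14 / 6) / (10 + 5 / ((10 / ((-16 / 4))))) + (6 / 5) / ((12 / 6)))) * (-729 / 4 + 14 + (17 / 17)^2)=440937900 / 107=4120914.95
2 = 2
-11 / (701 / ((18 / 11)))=-18 / 701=-0.03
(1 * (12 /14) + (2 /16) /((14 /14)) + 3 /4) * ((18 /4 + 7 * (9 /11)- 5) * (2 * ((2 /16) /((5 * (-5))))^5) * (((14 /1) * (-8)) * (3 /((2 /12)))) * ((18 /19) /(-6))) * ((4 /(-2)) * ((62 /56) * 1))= 1867347 /46816000000000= 0.00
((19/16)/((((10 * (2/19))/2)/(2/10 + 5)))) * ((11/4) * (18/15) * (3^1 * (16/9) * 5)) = 51623/50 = 1032.46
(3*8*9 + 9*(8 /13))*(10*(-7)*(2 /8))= -50400 /13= -3876.92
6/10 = 3/5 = 0.60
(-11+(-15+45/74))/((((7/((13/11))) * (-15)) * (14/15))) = 24427/79772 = 0.31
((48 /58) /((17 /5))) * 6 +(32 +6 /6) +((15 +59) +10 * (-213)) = -2021.54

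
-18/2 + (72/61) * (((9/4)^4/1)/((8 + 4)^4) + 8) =221913/499712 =0.44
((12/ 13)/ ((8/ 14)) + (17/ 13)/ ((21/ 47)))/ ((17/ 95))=117800/ 4641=25.38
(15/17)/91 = 15/1547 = 0.01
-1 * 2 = -2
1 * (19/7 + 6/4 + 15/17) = 1213/238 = 5.10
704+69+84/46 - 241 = 12278/23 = 533.83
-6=-6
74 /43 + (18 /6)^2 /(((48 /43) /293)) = 1626455 /688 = 2364.03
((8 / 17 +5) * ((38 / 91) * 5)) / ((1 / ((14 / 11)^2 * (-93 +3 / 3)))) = -45517920 / 26741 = -1702.18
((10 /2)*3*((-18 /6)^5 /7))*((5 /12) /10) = -21.70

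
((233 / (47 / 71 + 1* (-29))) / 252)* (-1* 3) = 16543 / 169008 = 0.10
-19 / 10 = -1.90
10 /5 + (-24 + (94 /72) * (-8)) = -292 /9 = -32.44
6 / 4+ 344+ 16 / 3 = 2105 / 6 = 350.83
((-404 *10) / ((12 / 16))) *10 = -161600 / 3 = -53866.67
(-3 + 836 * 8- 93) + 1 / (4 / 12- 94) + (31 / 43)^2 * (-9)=3422562932 / 519569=6587.31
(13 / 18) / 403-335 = -186929 / 558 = -335.00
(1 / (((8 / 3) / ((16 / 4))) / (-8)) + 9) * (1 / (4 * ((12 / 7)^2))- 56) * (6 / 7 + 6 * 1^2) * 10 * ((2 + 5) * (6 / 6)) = 161035 / 2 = 80517.50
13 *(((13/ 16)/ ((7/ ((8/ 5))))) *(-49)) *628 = -371462/ 5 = -74292.40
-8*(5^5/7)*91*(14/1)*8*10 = -364000000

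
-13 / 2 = -6.50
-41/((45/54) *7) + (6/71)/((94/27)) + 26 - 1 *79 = -7008202/116795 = -60.00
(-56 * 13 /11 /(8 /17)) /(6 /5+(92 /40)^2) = -154700 /7139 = -21.67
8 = 8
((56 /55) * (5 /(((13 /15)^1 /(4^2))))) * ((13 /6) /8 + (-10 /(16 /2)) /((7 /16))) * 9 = -28440 /13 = -2187.69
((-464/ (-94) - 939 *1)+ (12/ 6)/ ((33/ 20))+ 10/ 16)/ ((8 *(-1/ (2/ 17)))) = 11567069/ 843744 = 13.71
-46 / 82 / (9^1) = -23 / 369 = -0.06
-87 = -87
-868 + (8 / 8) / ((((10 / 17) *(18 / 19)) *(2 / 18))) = -17037 / 20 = -851.85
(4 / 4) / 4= 1 / 4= 0.25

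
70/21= 10/3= 3.33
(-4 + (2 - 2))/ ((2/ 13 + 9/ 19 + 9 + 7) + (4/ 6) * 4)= -2964/ 14297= -0.21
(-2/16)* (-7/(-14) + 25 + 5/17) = -877/272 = -3.22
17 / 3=5.67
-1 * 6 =-6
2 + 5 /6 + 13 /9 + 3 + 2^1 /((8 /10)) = 88 /9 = 9.78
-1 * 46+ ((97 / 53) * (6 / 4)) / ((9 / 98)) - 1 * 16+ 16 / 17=-31.17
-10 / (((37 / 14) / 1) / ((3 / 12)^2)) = -35 / 148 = -0.24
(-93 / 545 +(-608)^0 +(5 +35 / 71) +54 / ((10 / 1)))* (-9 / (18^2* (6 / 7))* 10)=-3.80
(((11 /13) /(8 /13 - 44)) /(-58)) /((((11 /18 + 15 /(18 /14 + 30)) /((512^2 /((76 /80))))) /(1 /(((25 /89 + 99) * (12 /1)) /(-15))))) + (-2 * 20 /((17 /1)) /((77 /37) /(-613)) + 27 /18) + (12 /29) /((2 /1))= 148881818783363731 /214615460867962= 693.71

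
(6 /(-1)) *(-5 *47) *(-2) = -2820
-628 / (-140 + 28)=5.61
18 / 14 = 9 / 7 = 1.29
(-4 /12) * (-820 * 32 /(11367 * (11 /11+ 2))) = 26240 /102303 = 0.26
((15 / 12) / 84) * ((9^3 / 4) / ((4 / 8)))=1215 / 224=5.42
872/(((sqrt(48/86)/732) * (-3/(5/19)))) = -265960 * sqrt(258)/57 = -74946.49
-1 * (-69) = 69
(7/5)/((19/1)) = 7/95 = 0.07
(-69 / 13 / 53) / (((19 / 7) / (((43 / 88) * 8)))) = -20769 / 144001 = -0.14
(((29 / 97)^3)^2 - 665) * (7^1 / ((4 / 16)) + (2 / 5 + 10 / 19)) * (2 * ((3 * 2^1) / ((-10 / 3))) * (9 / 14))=123297233400502232832 / 2769631916388925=44517.55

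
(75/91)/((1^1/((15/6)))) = 2.06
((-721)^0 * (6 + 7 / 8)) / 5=11 / 8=1.38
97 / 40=2.42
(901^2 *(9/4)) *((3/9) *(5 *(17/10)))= 41401851/8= 5175231.38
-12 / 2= -6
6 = 6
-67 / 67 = -1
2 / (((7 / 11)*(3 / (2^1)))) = 44 / 21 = 2.10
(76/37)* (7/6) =266/111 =2.40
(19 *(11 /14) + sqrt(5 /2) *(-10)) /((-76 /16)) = -22 /7 + 20 *sqrt(10) /19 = 0.19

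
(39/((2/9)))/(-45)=-39/10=-3.90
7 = 7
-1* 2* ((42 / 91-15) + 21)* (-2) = 336 / 13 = 25.85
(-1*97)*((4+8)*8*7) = -65184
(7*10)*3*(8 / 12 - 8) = -1540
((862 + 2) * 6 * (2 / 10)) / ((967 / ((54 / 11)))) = 5.26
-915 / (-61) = 15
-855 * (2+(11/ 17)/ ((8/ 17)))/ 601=-23085/ 4808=-4.80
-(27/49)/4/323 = -27/63308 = -0.00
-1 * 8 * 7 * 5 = -280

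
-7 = -7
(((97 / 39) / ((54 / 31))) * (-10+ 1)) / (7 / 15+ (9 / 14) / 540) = -420980 / 15327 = -27.47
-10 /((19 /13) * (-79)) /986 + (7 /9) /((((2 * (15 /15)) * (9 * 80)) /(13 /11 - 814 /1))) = -0.44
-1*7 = -7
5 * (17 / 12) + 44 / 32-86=-1861 / 24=-77.54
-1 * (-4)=4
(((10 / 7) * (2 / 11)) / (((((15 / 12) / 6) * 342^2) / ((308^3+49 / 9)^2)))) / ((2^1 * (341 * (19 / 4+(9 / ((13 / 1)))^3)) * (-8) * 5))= -43406172529967769158 / 661274913834315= -65640.13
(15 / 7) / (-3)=-5 / 7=-0.71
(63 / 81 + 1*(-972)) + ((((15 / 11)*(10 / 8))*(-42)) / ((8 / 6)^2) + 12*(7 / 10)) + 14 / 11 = -15868819 / 15840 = -1001.82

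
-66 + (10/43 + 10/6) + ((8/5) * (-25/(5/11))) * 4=-53677/129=-416.10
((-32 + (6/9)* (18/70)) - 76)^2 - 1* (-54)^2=10670976/1225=8711.00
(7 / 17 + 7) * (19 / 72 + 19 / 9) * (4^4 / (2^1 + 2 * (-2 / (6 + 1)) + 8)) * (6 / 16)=33516 / 187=179.23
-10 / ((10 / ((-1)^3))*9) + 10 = 91 / 9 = 10.11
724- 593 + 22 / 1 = 153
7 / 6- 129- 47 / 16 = -6277 / 48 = -130.77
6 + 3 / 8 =51 / 8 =6.38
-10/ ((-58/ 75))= 12.93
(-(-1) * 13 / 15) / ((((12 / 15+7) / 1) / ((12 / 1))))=4 / 3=1.33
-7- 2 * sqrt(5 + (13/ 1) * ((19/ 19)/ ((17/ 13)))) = -2 * sqrt(4318)/ 17- 7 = -14.73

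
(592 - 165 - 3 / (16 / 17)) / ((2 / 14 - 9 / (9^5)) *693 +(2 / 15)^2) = 123583725 / 28842784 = 4.28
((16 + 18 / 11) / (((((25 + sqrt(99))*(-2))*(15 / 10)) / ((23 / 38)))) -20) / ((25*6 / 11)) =-1330363 / 899460 + 2231*sqrt(11) / 1499100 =-1.47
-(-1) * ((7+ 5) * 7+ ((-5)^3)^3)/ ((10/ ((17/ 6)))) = -33201697/ 60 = -553361.62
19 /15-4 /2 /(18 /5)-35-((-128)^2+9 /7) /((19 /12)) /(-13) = 59268533 /77805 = 761.76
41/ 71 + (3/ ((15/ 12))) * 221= 188497/ 355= 530.98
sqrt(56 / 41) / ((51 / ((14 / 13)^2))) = 392 * sqrt(574) / 353379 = 0.03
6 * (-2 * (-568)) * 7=47712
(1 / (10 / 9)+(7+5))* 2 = 129 / 5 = 25.80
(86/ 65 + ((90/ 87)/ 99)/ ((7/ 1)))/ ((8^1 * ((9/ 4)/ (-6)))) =-576764/ 1306305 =-0.44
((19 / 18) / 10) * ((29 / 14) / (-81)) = -551 / 204120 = -0.00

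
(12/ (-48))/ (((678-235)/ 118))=-59/ 886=-0.07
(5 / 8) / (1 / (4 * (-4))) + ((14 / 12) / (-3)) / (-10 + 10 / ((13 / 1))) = -21509 / 2160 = -9.96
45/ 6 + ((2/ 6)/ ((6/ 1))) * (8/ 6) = 409/ 54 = 7.57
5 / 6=0.83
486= 486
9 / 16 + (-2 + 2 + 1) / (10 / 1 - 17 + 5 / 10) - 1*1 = -123 / 208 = -0.59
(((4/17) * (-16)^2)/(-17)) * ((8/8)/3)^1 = -1024/867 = -1.18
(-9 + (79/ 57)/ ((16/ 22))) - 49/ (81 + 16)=-7.60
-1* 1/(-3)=1/3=0.33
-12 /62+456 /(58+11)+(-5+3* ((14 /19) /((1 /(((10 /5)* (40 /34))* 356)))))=426756947 /230299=1853.06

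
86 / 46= 43 / 23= 1.87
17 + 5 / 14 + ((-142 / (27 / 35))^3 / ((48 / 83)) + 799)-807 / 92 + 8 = -410091057705137 / 38027556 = -10784049.80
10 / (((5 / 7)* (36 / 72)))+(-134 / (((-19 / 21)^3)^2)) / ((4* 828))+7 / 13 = 3203239765985 / 112533747352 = 28.46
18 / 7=2.57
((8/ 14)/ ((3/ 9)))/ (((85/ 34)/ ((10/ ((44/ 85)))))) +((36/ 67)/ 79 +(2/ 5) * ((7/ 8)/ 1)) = 110885567/ 8151220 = 13.60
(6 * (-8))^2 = 2304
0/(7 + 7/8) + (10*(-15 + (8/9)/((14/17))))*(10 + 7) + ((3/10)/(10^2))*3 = -149089433/63000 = -2366.50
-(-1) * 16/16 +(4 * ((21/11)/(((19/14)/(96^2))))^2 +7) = 29365648053512/43681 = 672275086.50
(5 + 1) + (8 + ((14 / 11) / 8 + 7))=931 / 44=21.16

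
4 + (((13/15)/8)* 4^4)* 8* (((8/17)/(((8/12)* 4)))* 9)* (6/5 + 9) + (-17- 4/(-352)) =3581.25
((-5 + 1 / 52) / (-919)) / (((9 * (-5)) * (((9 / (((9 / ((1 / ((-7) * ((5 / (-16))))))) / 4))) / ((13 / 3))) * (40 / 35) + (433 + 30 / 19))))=-241129 / 871026586236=-0.00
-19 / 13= -1.46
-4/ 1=-4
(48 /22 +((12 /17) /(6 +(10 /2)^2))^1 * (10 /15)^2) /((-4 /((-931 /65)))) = 7.85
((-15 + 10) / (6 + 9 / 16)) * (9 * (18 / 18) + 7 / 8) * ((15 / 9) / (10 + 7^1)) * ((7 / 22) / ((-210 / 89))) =7031 / 70686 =0.10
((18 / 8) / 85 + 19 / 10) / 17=131 / 1156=0.11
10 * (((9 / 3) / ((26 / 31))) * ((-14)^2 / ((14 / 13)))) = 6510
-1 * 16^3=-4096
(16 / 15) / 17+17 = 17.06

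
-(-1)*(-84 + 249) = 165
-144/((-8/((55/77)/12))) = 15/14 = 1.07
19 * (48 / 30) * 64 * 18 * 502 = 87902208 / 5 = 17580441.60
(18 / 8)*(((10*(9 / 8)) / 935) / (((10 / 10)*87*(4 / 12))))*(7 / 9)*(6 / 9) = 21 / 43384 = 0.00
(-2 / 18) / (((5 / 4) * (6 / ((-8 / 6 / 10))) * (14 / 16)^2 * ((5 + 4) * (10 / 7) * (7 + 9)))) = 8 / 637875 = 0.00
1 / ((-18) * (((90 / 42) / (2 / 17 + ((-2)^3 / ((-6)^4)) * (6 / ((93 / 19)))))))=-32893 / 11525490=-0.00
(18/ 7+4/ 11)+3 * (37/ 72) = 4.48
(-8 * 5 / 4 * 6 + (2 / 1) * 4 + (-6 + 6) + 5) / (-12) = 47 / 12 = 3.92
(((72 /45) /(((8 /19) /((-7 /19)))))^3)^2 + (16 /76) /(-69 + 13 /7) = 105016807 /13953125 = 7.53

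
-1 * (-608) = 608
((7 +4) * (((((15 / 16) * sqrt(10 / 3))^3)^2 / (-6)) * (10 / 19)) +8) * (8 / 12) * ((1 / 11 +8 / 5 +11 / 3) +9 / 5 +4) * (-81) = 10737205275699 / 1095761920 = 9798.85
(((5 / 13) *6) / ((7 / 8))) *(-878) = -210720 / 91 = -2315.60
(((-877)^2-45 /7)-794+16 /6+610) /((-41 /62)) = -1001161492 /861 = -1162789.19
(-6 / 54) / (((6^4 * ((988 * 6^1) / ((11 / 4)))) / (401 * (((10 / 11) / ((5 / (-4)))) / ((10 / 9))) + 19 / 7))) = 100007 / 9680186880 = 0.00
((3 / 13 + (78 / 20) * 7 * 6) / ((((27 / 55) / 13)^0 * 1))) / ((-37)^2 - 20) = 10662 / 87685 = 0.12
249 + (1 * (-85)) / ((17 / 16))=169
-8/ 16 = -1/ 2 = -0.50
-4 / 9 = -0.44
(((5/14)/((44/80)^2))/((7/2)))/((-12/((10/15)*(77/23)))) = -1000/15939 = -0.06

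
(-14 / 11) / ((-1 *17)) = 14 / 187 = 0.07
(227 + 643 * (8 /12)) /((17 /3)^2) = 5901 /289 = 20.42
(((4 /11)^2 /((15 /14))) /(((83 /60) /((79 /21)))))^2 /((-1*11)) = -102252544 /9985323051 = -0.01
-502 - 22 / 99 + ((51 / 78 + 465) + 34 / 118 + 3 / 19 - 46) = -21541841 / 262314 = -82.12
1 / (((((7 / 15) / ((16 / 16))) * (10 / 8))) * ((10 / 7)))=6 / 5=1.20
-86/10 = -43/5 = -8.60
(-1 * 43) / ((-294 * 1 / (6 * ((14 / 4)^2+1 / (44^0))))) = 2279 / 196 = 11.63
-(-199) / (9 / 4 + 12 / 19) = 15124 / 219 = 69.06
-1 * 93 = -93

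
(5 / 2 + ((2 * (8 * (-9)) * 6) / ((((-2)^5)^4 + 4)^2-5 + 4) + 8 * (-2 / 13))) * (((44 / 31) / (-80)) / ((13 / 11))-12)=-390421598754635247 / 25601712737397160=-15.25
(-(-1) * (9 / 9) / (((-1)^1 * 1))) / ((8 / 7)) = -7 / 8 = -0.88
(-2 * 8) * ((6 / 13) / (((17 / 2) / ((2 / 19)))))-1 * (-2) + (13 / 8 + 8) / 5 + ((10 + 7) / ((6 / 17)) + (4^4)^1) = 155195149 / 503880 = 308.00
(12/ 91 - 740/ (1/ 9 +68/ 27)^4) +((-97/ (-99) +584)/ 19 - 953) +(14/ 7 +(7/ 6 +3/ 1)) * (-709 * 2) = -42113726847893249/ 4349742848451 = -9681.89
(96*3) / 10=144 / 5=28.80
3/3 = 1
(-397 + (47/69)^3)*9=-130314250/36501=-3570.16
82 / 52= 41 / 26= 1.58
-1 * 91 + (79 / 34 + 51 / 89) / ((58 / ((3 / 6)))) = -31933691 / 351016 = -90.98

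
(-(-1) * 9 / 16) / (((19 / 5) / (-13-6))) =-45 / 16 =-2.81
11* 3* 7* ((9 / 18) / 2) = 231 / 4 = 57.75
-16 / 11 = -1.45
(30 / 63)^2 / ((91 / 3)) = 0.01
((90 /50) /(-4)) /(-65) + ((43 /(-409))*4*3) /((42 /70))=-1114319 /531700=-2.10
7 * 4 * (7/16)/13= 49/52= 0.94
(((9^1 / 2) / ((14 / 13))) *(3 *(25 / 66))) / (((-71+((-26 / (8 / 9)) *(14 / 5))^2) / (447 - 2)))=32540625 / 102203794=0.32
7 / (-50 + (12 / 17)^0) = -1 / 7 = -0.14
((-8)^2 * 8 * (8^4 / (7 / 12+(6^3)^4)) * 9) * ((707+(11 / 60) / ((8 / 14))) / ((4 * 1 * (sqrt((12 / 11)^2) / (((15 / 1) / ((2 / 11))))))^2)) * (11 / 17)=629902877345280 / 444063596663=1418.50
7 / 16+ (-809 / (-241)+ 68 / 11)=423149 / 42416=9.98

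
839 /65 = 12.91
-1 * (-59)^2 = -3481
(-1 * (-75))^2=5625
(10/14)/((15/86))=86/21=4.10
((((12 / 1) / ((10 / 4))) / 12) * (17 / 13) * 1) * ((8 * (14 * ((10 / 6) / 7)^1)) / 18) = 272 / 351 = 0.77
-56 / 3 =-18.67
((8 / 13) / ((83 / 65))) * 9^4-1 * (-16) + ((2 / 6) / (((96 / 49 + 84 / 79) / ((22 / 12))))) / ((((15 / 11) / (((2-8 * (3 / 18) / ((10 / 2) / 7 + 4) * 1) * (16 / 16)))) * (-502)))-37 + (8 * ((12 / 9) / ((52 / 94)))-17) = 372346468724209 / 118460604600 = 3143.21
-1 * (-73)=73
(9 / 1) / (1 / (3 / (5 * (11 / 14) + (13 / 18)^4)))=19840464 / 3086767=6.43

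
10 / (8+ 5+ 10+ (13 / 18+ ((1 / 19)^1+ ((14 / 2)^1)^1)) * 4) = 1710 / 9251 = 0.18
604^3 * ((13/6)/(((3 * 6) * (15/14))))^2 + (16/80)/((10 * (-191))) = 174259704029311/62657550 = 2781144.56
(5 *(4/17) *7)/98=10/119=0.08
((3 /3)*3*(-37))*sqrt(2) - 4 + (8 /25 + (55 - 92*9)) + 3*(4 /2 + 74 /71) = -1362407 /1775 - 111*sqrt(2) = -924.53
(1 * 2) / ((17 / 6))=0.71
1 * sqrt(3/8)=sqrt(6)/4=0.61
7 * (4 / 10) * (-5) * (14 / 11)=-196 / 11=-17.82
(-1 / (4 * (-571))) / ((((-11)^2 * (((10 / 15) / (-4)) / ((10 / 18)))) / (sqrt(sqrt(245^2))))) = -35 * sqrt(5) / 414546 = -0.00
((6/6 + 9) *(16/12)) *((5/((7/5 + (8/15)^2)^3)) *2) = 1518750000/54439939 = 27.90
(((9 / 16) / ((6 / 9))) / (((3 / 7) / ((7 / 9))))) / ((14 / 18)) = 63 / 32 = 1.97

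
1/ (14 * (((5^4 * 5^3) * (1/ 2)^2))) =2/ 546875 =0.00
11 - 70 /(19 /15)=-841 /19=-44.26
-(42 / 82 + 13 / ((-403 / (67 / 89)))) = -55192 / 113119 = -0.49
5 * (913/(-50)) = -91.30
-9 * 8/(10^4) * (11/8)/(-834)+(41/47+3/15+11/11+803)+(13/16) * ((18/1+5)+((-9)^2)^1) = 116231523551/130660000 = 889.57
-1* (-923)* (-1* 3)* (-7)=19383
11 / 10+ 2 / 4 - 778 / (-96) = 2329 / 240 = 9.70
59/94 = 0.63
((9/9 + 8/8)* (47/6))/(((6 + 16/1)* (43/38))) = 893/1419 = 0.63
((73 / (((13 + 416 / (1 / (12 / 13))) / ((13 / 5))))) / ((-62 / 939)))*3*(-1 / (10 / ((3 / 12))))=0.54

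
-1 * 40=-40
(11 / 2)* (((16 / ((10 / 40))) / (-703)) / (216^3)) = -11 / 221394384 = -0.00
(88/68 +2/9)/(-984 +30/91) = -10556/6847821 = -0.00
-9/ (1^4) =-9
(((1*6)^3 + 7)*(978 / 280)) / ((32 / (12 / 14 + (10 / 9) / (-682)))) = 668058271 / 32081280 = 20.82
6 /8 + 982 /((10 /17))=33403 /20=1670.15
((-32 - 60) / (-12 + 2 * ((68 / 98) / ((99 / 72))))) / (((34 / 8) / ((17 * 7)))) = 347116 / 1481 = 234.38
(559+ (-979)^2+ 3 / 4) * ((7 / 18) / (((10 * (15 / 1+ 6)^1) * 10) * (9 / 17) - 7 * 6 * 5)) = 65212051 / 157680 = 413.57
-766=-766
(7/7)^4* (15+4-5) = 14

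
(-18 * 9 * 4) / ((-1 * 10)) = 324 / 5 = 64.80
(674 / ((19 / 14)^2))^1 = 132104 / 361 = 365.94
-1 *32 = -32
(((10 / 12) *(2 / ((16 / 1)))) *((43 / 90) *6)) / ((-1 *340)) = -0.00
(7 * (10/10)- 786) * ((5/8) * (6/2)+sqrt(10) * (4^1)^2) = -12464 * sqrt(10)- 11685/8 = -40875.25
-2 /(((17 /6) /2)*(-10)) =12 /85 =0.14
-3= -3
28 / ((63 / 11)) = 44 / 9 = 4.89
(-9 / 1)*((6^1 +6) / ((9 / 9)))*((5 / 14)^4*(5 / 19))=-84375 / 182476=-0.46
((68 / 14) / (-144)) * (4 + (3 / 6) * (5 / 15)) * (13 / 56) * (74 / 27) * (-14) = 204425 / 163296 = 1.25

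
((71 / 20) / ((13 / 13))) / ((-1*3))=-71 / 60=-1.18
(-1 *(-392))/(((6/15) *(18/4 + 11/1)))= 1960/31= 63.23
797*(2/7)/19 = 1594/133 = 11.98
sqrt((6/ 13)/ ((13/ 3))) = 3*sqrt(2)/ 13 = 0.33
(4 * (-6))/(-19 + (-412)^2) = -8/56575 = -0.00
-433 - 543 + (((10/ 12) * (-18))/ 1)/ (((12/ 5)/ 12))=-1051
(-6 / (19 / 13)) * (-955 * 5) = 372450 / 19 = 19602.63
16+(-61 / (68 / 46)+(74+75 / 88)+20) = 104103 / 1496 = 69.59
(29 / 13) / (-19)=-29 / 247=-0.12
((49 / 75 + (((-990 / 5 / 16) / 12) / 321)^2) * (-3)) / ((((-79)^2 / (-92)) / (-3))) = -39638712831 / 457300537600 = -0.09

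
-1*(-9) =9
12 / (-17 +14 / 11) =-132 / 173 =-0.76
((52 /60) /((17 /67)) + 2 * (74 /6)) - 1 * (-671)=699.08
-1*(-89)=89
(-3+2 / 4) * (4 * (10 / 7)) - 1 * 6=-142 / 7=-20.29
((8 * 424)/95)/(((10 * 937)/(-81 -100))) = -0.69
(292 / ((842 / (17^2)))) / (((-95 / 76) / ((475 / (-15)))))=3206744 / 1263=2538.99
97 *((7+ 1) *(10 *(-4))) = -31040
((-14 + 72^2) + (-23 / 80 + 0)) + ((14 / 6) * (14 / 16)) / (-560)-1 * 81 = 9770321 / 1920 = 5088.71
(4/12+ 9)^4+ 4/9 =614692/81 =7588.79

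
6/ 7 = 0.86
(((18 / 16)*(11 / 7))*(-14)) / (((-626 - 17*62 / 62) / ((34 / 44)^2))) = 2601 / 113168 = 0.02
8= 8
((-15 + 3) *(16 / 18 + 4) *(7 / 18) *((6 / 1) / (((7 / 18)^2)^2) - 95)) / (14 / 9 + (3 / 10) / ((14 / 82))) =-353549680 / 306789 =-1152.42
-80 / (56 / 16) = -160 / 7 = -22.86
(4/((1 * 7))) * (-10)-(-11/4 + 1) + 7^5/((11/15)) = 7057719/308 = 22914.67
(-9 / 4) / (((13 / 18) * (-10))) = 81 / 260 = 0.31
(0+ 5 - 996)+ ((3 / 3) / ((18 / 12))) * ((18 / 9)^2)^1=-2965 / 3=-988.33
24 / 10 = 12 / 5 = 2.40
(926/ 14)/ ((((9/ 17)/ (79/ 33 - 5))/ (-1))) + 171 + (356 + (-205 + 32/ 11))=1352392/ 2079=650.50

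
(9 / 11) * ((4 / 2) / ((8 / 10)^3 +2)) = 1125 / 1727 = 0.65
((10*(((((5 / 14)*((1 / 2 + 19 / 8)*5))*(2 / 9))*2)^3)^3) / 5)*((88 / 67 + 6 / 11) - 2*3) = -748922882459514617919921875 / 53936694575578047873024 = -13885.22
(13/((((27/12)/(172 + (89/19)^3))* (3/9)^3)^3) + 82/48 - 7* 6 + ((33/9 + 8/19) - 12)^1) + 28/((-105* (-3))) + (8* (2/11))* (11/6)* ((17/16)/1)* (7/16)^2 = 466061389316.94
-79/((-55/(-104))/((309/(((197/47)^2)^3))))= -27365668241206776/3214845057002095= -8.51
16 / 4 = 4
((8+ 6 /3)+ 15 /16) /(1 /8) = 175 /2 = 87.50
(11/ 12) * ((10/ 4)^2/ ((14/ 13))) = 3575/ 672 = 5.32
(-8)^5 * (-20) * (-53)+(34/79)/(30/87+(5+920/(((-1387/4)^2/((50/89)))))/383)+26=-1867567179455047586992/53767615036025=-34734052.80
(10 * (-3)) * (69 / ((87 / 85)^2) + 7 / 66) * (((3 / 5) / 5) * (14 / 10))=-76896477 / 231275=-332.49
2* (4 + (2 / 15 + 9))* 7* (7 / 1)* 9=57918 / 5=11583.60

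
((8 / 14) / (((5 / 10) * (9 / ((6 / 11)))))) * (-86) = -1376 / 231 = -5.96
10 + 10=20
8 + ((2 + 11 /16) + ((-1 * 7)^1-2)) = 27 /16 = 1.69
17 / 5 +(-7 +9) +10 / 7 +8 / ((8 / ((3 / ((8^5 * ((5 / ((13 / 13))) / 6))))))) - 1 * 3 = 2195519 / 573440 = 3.83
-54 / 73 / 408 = -9 / 4964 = -0.00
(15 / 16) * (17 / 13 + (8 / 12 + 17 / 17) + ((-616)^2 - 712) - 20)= 4615735 / 13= 355056.54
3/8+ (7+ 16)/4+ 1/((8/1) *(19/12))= 943/152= 6.20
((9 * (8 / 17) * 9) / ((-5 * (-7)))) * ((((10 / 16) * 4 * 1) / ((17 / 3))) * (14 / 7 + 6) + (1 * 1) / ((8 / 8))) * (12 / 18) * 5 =4752 / 289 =16.44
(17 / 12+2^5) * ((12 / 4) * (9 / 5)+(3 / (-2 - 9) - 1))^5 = 241698334952707 / 6039412500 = 40020.17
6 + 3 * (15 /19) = 159 /19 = 8.37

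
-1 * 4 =-4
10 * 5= 50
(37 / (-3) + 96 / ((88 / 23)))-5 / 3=122 / 11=11.09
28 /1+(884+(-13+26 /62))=27882 /31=899.42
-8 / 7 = -1.14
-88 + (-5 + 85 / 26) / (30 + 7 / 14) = -69829 / 793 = -88.06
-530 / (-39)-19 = -211 / 39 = -5.41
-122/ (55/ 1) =-122/ 55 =-2.22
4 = 4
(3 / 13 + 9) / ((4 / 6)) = 180 / 13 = 13.85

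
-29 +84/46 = -625/23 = -27.17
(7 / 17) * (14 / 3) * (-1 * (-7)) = 13.45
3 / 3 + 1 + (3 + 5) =10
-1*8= -8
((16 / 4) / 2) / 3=2 / 3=0.67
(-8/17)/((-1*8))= 1/17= 0.06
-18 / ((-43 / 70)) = 1260 / 43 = 29.30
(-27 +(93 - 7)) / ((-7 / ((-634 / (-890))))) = -6.00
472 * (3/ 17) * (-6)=-8496/ 17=-499.76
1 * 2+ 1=3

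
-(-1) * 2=2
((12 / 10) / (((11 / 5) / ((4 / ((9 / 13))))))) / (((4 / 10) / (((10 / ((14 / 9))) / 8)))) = 6.33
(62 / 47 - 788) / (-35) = 5282 / 235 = 22.48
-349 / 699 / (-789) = 349 / 551511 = 0.00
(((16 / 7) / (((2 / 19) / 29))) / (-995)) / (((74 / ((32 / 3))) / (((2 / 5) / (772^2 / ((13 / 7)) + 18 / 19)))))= -600704 / 5282915132775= -0.00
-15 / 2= -7.50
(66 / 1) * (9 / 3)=198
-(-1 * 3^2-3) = 12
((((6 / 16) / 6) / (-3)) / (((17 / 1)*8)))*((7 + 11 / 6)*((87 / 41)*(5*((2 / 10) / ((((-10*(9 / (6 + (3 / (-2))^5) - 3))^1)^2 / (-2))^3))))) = 2182320209 / 39715414382466144000000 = 0.00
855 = 855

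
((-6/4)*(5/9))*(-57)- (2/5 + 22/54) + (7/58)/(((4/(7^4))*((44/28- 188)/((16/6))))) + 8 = 12183749/227070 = 53.66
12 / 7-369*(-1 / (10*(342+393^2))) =294881 / 171990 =1.71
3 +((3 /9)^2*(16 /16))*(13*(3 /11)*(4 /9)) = 943 /297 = 3.18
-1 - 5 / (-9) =-4 / 9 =-0.44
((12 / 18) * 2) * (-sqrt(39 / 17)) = -4 * sqrt(663) / 51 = -2.02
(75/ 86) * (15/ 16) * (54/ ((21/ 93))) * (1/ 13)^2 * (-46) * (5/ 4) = -66.52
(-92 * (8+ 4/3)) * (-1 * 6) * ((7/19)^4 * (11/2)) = 68034736/130321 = 522.06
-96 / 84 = -8 / 7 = -1.14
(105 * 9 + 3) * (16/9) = 1685.33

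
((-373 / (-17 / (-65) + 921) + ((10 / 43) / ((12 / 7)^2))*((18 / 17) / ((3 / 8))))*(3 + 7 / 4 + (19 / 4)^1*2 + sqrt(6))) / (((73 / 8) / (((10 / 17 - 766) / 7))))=1240153161040*sqrt(6) / 570393745131 + 5890727514940 / 190131248377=36.31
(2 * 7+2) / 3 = 16 / 3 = 5.33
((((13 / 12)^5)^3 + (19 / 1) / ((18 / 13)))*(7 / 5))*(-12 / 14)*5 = -262604466843137029 / 2567836929097728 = -102.27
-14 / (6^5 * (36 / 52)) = -91 / 34992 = -0.00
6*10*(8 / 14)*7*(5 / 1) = 1200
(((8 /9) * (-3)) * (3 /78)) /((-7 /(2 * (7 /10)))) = 4 /195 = 0.02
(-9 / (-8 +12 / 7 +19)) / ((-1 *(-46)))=-63 / 4094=-0.02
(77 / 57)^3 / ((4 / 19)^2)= 55.62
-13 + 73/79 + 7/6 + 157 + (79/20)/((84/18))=9750749/66360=146.94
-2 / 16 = -1 / 8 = -0.12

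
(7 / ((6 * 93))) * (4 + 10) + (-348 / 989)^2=81715945 / 272895759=0.30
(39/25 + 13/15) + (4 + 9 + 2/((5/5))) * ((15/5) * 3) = 10307/75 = 137.43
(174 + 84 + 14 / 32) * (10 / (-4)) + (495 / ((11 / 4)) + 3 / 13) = -193799 / 416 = -465.86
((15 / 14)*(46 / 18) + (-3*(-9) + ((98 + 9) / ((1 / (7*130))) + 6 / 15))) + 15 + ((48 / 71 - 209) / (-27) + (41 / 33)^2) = 1581878966581 / 16236990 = 97424.40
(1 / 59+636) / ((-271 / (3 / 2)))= -112575 / 31978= -3.52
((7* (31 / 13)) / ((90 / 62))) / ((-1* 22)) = -6727 / 12870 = -0.52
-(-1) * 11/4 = 11/4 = 2.75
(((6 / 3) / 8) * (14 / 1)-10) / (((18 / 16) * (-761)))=52 / 6849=0.01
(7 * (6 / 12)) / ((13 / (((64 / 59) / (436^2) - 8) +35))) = 132485059 / 18225454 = 7.27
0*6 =0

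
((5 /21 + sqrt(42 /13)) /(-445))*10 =-2*sqrt(546) /1157 - 10 /1869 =-0.05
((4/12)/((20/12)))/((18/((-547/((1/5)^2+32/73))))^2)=199310595125/246929796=807.15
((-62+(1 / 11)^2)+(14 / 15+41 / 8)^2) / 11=-44062391 / 19166400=-2.30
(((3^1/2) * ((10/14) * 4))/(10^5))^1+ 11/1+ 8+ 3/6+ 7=1855003/70000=26.50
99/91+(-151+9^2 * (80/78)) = -6082/91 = -66.84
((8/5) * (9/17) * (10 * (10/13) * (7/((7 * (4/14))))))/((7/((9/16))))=405/221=1.83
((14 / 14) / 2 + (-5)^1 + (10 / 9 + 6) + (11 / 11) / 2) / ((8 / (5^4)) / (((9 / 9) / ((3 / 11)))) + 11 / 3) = 192500 / 227091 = 0.85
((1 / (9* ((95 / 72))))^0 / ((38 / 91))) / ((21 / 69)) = 299 / 38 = 7.87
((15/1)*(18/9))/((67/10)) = 300/67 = 4.48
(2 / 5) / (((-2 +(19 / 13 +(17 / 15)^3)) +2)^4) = 741137031298828125 / 134192563945416704648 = 0.01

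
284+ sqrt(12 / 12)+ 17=302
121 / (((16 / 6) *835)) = 363 / 6680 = 0.05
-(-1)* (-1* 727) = -727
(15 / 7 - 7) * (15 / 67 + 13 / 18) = -2771 / 603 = -4.60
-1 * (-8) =8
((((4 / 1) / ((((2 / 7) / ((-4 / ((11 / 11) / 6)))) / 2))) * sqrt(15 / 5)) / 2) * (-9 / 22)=1512 * sqrt(3) / 11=238.08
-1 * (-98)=98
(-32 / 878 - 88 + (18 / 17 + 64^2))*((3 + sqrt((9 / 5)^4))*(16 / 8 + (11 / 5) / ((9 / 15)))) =1555805368 / 10975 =141759.03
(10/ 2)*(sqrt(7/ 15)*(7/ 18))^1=7*sqrt(105)/ 54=1.33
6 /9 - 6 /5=-8 /15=-0.53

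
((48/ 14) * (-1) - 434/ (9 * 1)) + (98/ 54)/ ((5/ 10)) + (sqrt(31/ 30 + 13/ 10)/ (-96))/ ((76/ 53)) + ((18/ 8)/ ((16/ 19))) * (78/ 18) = -440815/ 12096 - 53 * sqrt(21)/ 21888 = -36.45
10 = 10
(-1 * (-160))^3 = 4096000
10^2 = 100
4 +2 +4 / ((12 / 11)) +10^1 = 59 / 3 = 19.67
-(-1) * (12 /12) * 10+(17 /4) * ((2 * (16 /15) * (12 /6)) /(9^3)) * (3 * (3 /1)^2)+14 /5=5456 /405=13.47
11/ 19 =0.58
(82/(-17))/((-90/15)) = 0.80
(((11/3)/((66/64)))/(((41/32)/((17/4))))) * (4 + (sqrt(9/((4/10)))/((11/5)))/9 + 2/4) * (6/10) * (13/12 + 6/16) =9520 * sqrt(10)/12177 + 1904/41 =48.91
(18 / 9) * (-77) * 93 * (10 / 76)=-35805 / 19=-1884.47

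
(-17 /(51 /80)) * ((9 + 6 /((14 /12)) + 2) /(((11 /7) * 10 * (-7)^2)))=-904 /1617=-0.56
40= 40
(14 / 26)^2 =49 / 169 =0.29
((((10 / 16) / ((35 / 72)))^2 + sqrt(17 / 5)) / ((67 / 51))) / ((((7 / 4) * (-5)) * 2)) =-102 * sqrt(85) / 11725 - 8262 / 114905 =-0.15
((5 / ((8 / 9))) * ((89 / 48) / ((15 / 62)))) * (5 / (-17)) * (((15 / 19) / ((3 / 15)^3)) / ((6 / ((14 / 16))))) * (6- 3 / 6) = -663884375 / 661504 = -1003.60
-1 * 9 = -9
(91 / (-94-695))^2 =8281 / 622521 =0.01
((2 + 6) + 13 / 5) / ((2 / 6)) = 159 / 5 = 31.80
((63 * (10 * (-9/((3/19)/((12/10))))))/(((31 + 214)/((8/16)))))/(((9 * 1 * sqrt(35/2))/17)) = -5814 * sqrt(70)/1225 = -39.71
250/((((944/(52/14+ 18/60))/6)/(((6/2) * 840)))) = 948375/59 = 16074.15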